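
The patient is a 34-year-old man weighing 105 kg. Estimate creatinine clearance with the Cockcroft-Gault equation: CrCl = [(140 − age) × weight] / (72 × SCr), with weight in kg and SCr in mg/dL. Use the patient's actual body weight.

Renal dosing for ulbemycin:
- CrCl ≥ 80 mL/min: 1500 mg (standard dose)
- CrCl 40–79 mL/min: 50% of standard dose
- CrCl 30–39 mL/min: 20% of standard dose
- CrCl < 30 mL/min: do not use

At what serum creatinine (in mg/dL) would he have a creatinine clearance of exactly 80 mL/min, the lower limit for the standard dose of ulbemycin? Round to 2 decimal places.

1.93 mg/dL

Standard dose requires CrCl ≥ 80 mL/min.
Set (140 − 34) × 105 / (72 × SCr) = 80
SCr = (140 − 34) × 105 / (72 × 80) = 1.932 mg/dL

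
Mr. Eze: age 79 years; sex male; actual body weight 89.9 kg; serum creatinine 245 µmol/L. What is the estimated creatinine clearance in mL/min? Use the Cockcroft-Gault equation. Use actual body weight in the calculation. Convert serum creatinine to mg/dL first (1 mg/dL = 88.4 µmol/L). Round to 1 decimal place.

SCr = 245 / 88.4 = 2.771 mg/dL
CrCl = (140 − 79) × 89.9 / (72 × 2.771) = 5483.9 / 199.51 ≈ 27.5 mL/min

27.5 mL/min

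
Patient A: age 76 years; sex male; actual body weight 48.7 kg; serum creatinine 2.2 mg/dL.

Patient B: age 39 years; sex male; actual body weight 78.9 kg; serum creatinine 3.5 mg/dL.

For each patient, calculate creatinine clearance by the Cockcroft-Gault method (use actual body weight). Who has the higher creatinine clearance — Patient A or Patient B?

Patient A: CrCl = (140 − 76) × 48.7 / (72 × 2.2) = 3116.8 / 158.40 ≈ 19.7 mL/min
Patient B: CrCl = (140 − 39) × 78.9 / (72 × 3.5) = 7968.9 / 252.00 ≈ 31.6 mL/min
19.7 vs 31.6 mL/min → Patient B is higher.

Patient B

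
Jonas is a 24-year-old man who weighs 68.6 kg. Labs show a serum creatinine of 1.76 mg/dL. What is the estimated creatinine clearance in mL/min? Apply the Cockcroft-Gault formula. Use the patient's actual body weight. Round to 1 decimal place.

CrCl = (140 − 24) × 68.6 / (72 × 1.76) = 7957.6 / 126.72 ≈ 62.8 mL/min

62.8 mL/min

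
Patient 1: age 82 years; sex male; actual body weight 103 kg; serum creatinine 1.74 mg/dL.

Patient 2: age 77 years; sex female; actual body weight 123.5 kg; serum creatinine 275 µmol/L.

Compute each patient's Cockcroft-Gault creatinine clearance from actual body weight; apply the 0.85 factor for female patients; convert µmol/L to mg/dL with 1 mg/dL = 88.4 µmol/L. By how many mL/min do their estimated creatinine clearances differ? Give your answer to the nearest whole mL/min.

18 mL/min

Patient 1: CrCl = (140 − 82) × 103 / (72 × 1.74) = 5974.0 / 125.28 ≈ 47.7 mL/min
Patient 2: SCr = 275 / 88.4 = 3.111 mg/dL
Patient 2: CrCl = (140 − 77) × 123.5 / (72 × 3.111) × 0.85 = 7780.5 / 223.99 × 0.85 ≈ 29.5 mL/min
|47.7 − 29.5| = 18.2 mL/min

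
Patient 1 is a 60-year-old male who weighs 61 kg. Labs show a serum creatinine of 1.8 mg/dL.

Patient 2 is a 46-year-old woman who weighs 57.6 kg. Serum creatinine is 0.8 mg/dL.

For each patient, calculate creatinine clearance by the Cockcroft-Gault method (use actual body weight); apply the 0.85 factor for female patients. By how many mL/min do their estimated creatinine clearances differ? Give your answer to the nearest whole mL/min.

Patient 1: CrCl = (140 − 60) × 61 / (72 × 1.8) = 4880.0 / 129.60 ≈ 37.7 mL/min
Patient 2: CrCl = (140 − 46) × 57.6 / (72 × 0.8) × 0.85 = 5414.4 / 57.60 × 0.85 ≈ 79.9 mL/min
|37.7 − 79.9| = 42.2 mL/min

42 mL/min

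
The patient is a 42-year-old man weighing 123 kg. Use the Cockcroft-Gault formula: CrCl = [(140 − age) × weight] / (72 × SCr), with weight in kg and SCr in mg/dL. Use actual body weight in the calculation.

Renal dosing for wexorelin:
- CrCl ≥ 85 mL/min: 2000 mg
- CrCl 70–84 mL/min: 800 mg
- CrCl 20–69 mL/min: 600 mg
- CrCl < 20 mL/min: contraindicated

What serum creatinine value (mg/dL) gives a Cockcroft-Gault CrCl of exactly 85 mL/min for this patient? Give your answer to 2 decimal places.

1.97 mg/dL

Standard dose requires CrCl ≥ 85 mL/min.
Set (140 − 42) × 123 / (72 × SCr) = 85
SCr = (140 − 42) × 123 / (72 × 85) = 1.970 mg/dL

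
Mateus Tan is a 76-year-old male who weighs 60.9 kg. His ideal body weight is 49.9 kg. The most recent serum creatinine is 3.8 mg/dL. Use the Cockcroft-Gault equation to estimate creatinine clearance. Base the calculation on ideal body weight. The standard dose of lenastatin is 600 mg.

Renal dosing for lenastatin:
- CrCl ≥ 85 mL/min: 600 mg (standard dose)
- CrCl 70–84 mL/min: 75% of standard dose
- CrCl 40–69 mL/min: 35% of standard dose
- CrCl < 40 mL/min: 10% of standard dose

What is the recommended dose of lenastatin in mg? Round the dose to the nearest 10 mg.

60 mg

CrCl = (140 − 76) × 49.9 / (72 × 3.8) = 3193.6 / 273.60 ≈ 11.7 mL/min
CrCl ≈ 12 mL/min → bracket < 40 mL/min.
10% of 600 mg = 60 mg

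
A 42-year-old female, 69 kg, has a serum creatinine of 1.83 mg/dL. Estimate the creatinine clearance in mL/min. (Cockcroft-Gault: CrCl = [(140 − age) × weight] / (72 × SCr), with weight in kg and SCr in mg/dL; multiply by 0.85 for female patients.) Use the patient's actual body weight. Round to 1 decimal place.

43.6 mL/min

CrCl = (140 − 42) × 69 / (72 × 1.83) × 0.85 = 6762.0 / 131.76 × 0.85 ≈ 43.6 mL/min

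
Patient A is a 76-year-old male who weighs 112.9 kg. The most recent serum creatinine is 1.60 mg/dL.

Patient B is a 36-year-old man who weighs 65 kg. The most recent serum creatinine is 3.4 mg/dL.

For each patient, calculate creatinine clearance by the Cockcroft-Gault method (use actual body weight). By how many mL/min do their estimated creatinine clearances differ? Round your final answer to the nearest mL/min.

35 mL/min

Patient A: CrCl = (140 − 76) × 112.9 / (72 × 1.6) = 7225.6 / 115.20 ≈ 62.7 mL/min
Patient B: CrCl = (140 − 36) × 65 / (72 × 3.4) = 6760.0 / 244.80 ≈ 27.6 mL/min
|62.7 − 27.6| = 35.1 mL/min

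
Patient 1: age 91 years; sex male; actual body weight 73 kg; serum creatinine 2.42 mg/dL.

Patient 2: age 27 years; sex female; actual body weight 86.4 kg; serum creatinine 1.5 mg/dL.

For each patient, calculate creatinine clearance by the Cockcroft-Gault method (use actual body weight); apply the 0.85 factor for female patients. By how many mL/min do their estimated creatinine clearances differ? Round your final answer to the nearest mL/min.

56 mL/min

Patient 1: CrCl = (140 − 91) × 73 / (72 × 2.42) = 3577.0 / 174.24 ≈ 20.5 mL/min
Patient 2: CrCl = (140 − 27) × 86.4 / (72 × 1.5) × 0.85 = 9763.2 / 108.00 × 0.85 ≈ 76.8 mL/min
|20.5 − 76.8| = 56.3 mL/min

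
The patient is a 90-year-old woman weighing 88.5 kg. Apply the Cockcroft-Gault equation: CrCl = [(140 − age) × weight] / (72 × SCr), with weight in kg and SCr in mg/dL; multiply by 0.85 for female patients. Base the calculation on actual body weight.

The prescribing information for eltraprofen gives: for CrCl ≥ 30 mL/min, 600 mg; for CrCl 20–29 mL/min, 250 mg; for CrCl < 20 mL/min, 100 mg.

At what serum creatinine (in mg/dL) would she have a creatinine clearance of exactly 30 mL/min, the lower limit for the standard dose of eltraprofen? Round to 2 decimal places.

1.74 mg/dL

Standard dose requires CrCl ≥ 30 mL/min.
Set (140 − 90) × 88.5 × 0.85 / (72 × SCr) = 30
SCr = (140 − 90) × 88.5 × 0.85 / (72 × 30) = 1.741 mg/dL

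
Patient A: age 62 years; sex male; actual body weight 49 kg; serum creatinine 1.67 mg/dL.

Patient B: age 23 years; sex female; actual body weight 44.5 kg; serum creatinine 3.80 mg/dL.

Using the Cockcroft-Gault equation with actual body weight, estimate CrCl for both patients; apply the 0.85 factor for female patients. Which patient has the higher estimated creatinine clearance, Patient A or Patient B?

Patient A: CrCl = (140 − 62) × 49 / (72 × 1.67) = 3822.0 / 120.24 ≈ 31.8 mL/min
Patient B: CrCl = (140 − 23) × 44.5 / (72 × 3.8) × 0.85 = 5206.5 / 273.60 × 0.85 ≈ 16.2 mL/min
31.8 vs 16.2 mL/min → Patient A is higher.

Patient A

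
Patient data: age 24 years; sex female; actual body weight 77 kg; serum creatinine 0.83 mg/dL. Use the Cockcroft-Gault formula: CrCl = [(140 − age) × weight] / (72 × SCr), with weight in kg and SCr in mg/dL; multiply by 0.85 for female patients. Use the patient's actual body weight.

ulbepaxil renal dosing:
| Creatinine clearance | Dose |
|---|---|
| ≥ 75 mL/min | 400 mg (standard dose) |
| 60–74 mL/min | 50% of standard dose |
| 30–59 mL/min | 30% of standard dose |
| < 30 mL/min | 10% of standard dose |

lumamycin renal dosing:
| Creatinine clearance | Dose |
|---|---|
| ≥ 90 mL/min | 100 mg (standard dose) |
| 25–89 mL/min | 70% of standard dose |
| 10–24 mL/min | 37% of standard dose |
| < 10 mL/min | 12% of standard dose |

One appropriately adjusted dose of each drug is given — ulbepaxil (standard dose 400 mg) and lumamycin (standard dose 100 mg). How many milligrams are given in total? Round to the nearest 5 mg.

500 mg

CrCl = (140 − 24) × 77 / (72 × 0.83) × 0.85 = 8932.0 / 59.76 × 0.85 ≈ 127.0 mL/min
CrCl ≈ 127 mL/min.
ulbepaxil: ≥ 75 mL/min → 100% of 400 mg = 400 mg.
lumamycin: ≥ 90 mL/min → 100% of 100 mg = 100 mg.
Total = 400 + 100 = 500 mg.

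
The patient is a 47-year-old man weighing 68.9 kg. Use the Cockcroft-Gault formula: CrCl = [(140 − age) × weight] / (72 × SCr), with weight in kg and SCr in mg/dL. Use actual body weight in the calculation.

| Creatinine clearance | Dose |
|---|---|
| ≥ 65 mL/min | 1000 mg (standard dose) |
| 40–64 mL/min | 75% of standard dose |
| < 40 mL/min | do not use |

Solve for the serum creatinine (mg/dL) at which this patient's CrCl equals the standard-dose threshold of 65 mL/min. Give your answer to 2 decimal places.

Standard dose requires CrCl ≥ 65 mL/min.
Set (140 − 47) × 68.9 / (72 × SCr) = 65
SCr = (140 − 47) × 68.9 / (72 × 65) = 1.369 mg/dL

1.37 mg/dL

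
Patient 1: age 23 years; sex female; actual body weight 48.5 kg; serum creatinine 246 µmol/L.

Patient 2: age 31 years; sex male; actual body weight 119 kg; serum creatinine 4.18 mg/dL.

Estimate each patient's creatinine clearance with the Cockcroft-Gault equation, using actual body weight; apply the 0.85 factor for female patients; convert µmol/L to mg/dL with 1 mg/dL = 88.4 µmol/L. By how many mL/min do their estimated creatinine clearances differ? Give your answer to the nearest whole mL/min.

19 mL/min

Patient 1: SCr = 246 / 88.4 = 2.783 mg/dL
Patient 1: CrCl = (140 − 23) × 48.5 / (72 × 2.783) × 0.85 = 5674.5 / 200.38 × 0.85 ≈ 24.1 mL/min
Patient 2: CrCl = (140 − 31) × 119 / (72 × 4.18) = 12971.0 / 300.96 ≈ 43.1 mL/min
|24.1 − 43.1| = 19.0 mL/min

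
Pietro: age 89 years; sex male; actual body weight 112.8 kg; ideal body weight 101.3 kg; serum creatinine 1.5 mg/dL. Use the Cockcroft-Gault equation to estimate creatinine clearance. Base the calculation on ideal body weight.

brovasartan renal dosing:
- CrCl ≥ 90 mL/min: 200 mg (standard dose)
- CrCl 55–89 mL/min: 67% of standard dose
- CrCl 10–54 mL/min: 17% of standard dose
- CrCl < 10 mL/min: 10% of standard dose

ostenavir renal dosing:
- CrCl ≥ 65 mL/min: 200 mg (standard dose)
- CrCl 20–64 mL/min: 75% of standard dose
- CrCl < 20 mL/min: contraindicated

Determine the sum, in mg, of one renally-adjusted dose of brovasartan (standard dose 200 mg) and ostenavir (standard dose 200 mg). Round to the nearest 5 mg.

CrCl = (140 − 89) × 101.3 / (72 × 1.5) = 5166.3 / 108.00 ≈ 47.8 mL/min
CrCl ≈ 48 mL/min.
brovasartan: 10–54 mL/min → 17% of 200 mg = 34 mg.
ostenavir: 20–64 mL/min → 75% of 200 mg = 150 mg.
Total = 34 + 150 = 184 mg.

185 mg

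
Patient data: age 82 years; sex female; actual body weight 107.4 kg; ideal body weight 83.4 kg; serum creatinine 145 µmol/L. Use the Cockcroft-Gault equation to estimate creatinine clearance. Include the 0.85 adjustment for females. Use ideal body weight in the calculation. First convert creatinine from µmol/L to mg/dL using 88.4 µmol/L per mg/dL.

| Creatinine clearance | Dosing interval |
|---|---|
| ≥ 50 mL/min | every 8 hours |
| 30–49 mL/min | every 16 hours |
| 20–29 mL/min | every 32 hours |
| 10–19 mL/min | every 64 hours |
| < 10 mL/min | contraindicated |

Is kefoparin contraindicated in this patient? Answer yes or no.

SCr = 145 / 88.4 = 1.64 mg/dL
CrCl = (140 − 82) × 83.4 / (72 × 1.64) × 0.85 = 4837.2 / 118.08 × 0.85 ≈ 34.8 mL/min
CrCl ≈ 35 mL/min, which is ≥ 10 mL/min.

no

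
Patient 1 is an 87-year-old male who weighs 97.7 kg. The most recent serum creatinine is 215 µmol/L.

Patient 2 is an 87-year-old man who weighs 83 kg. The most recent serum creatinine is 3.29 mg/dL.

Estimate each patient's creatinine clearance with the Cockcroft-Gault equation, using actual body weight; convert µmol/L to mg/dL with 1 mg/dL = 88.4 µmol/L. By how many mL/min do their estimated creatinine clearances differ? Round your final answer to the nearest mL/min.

Patient 1: SCr = 215 / 88.4 = 2.432 mg/dL
Patient 1: CrCl = (140 − 87) × 97.7 / (72 × 2.432) = 5178.1 / 175.10 ≈ 29.6 mL/min
Patient 2: CrCl = (140 − 87) × 83 / (72 × 3.29) = 4399.0 / 236.88 ≈ 18.6 mL/min
|29.6 − 18.6| = 11.0 mL/min

11 mL/min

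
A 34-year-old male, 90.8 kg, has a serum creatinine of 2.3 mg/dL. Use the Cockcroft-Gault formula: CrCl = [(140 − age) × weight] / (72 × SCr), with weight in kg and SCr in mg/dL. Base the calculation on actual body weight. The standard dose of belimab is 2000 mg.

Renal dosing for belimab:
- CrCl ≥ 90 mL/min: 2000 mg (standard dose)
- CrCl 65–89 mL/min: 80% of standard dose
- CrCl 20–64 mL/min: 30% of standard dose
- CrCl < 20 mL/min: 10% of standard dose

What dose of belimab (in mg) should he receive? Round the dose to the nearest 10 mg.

CrCl = (140 − 34) × 90.8 / (72 × 2.3) = 9624.8 / 165.60 ≈ 58.1 mL/min
CrCl ≈ 58 mL/min → bracket 20–64 mL/min.
30% of 2000 mg = 600 mg

600 mg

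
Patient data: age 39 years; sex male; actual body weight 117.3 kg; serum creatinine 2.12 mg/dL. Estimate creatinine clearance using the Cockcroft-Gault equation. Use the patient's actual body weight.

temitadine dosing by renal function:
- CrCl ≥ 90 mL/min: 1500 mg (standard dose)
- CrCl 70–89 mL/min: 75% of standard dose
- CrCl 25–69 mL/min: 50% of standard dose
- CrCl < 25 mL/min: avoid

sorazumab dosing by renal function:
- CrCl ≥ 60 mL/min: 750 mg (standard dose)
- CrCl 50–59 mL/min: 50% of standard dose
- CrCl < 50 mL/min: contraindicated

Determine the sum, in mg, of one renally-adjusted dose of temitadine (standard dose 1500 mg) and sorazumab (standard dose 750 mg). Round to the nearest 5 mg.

CrCl = (140 − 39) × 117.3 / (72 × 2.12) = 11847.3 / 152.64 ≈ 77.6 mL/min
CrCl ≈ 78 mL/min.
temitadine: 70–89 mL/min → 75% of 1500 mg = 1125 mg.
sorazumab: ≥ 60 mL/min → 100% of 750 mg = 750 mg.
Total = 1125 + 750 = 1875 mg.

1875 mg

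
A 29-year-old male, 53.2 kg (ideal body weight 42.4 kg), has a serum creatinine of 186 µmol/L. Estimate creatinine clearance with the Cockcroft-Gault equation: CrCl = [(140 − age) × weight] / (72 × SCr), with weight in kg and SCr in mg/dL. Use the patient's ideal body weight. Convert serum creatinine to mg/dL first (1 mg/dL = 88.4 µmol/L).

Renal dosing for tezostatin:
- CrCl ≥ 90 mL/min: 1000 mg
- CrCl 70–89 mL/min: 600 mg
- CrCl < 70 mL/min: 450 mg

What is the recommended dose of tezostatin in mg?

SCr = 186 / 88.4 = 2.104 mg/dL
CrCl = (140 − 29) × 42.4 / (72 × 2.104) = 4706.4 / 151.49 ≈ 31.1 mL/min
CrCl ≈ 31 mL/min → bracket < 70 mL/min.
Dose for this bracket: 450 mg.

450 mg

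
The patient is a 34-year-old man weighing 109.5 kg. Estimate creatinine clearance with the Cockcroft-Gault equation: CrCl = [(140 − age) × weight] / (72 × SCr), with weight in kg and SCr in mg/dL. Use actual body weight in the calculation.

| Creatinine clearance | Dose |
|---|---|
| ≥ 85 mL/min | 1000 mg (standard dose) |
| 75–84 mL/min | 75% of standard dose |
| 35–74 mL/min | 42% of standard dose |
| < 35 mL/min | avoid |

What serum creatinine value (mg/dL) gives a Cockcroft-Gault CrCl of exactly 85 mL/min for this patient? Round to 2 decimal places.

Standard dose requires CrCl ≥ 85 mL/min.
Set (140 − 34) × 109.5 / (72 × SCr) = 85
SCr = (140 − 34) × 109.5 / (72 × 85) = 1.897 mg/dL

1.90 mg/dL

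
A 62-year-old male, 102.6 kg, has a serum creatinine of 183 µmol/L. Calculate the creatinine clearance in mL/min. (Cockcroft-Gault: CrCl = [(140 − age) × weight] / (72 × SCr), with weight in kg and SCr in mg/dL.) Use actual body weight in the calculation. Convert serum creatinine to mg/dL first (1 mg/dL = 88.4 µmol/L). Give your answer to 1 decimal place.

SCr = 183 / 88.4 = 2.07 mg/dL
CrCl = (140 − 62) × 102.6 / (72 × 2.07) = 8002.8 / 149.04 ≈ 53.7 mL/min

53.7 mL/min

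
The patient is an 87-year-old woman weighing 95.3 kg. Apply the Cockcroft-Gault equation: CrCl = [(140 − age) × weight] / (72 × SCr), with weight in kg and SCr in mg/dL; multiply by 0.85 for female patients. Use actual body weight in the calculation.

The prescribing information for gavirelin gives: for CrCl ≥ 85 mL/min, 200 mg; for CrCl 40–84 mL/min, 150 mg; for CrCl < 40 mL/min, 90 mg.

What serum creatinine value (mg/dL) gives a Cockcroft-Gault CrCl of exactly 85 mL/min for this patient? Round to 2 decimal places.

0.70 mg/dL

Standard dose requires CrCl ≥ 85 mL/min.
Set (140 − 87) × 95.3 × 0.85 / (72 × SCr) = 85
SCr = (140 − 87) × 95.3 × 0.85 / (72 × 85) = 0.702 mg/dL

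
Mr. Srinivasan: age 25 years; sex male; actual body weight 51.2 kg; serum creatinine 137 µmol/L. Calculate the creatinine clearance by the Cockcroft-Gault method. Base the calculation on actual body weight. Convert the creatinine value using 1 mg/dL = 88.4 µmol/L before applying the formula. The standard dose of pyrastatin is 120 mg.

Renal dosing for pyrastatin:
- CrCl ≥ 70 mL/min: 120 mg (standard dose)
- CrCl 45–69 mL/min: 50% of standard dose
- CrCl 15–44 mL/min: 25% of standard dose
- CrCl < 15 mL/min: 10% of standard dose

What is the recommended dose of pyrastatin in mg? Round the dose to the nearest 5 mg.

60 mg

SCr = 137 / 88.4 = 1.55 mg/dL
CrCl = (140 − 25) × 51.2 / (72 × 1.55) = 5888.0 / 111.60 ≈ 52.8 mL/min
CrCl ≈ 53 mL/min → bracket 45–69 mL/min.
50% of 120 mg = 60 mg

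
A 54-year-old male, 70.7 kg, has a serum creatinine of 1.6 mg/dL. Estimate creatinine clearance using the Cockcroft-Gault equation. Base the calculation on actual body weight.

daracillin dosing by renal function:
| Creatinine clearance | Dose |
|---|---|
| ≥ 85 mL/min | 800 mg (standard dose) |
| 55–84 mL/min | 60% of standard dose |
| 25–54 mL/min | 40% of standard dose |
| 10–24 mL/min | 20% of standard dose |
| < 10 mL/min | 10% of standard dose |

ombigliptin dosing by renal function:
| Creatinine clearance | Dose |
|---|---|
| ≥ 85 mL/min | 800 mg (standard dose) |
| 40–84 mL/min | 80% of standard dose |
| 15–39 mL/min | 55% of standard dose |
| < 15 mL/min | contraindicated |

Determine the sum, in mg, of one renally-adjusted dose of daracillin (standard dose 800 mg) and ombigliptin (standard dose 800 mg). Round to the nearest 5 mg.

960 mg

CrCl = (140 − 54) × 70.7 / (72 × 1.6) = 6080.2 / 115.20 ≈ 52.8 mL/min
CrCl ≈ 53 mL/min.
daracillin: 25–54 mL/min → 40% of 800 mg = 320 mg.
ombigliptin: 40–84 mL/min → 80% of 800 mg = 640 mg.
Total = 320 + 640 = 960 mg.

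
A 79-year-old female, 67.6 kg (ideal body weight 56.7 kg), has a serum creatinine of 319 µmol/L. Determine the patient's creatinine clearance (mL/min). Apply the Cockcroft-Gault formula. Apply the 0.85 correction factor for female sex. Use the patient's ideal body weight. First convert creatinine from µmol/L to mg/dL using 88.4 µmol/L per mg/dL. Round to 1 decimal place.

SCr = 319 / 88.4 = 3.609 mg/dL
CrCl = (140 − 79) × 56.7 / (72 × 3.609) × 0.85 = 3458.7 / 259.85 × 0.85 ≈ 11.3 mL/min

11.3 mL/min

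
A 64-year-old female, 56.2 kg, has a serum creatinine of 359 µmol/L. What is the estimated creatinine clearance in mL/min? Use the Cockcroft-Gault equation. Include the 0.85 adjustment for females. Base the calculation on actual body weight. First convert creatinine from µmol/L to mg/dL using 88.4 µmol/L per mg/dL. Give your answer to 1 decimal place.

12.4 mL/min

SCr = 359 / 88.4 = 4.061 mg/dL
CrCl = (140 − 64) × 56.2 / (72 × 4.061) × 0.85 = 4271.2 / 292.39 × 0.85 ≈ 12.4 mL/min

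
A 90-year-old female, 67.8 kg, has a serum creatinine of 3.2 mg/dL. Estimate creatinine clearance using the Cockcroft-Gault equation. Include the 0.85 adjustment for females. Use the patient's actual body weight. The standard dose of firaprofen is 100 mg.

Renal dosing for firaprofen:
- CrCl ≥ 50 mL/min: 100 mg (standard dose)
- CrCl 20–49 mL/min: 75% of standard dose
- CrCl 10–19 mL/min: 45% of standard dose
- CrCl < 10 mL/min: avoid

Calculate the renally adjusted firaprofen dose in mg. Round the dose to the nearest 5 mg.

CrCl = (140 − 90) × 67.8 / (72 × 3.2) × 0.85 = 3390.0 / 230.40 × 0.85 ≈ 12.5 mL/min
CrCl ≈ 13 mL/min → bracket 10–19 mL/min.
45% of 100 mg = 45 mg

45 mg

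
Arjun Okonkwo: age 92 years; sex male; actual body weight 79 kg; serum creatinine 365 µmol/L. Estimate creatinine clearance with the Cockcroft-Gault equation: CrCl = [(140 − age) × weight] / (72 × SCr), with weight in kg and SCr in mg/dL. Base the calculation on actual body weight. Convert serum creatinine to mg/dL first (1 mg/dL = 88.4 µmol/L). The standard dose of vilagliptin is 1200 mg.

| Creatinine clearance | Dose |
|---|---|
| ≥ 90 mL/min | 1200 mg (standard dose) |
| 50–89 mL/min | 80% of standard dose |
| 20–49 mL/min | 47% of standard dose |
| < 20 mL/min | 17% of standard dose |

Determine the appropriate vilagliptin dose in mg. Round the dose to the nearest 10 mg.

200 mg

SCr = 365 / 88.4 = 4.129 mg/dL
CrCl = (140 − 92) × 79 / (72 × 4.129) = 3792.0 / 297.29 ≈ 12.8 mL/min
CrCl ≈ 13 mL/min → bracket < 20 mL/min.
17% of 1200 mg = 204 mg → 200 mg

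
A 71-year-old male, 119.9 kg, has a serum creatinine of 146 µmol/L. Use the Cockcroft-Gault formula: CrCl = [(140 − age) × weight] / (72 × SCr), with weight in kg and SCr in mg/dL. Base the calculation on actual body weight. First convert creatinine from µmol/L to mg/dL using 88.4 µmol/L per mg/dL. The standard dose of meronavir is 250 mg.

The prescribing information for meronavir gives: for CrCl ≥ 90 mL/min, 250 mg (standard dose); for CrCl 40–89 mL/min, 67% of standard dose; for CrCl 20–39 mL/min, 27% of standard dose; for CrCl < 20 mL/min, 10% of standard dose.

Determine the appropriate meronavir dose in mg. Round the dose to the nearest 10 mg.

170 mg

SCr = 146 / 88.4 = 1.652 mg/dL
CrCl = (140 − 71) × 119.9 / (72 × 1.652) = 8273.1 / 118.94 ≈ 69.6 mL/min
CrCl ≈ 70 mL/min → bracket 40–89 mL/min.
67% of 250 mg = 167.5 mg → 170 mg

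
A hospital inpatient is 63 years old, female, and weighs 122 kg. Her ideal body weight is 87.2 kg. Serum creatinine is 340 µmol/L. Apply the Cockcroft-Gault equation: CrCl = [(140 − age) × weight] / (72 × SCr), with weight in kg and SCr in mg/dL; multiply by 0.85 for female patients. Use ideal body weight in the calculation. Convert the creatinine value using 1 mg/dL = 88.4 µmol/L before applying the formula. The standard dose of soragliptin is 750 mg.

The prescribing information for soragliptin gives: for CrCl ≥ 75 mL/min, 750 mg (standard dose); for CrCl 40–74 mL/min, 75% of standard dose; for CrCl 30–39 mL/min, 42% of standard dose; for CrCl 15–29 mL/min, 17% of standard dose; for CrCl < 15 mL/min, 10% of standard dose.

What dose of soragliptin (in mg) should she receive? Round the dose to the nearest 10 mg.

130 mg

SCr = 340 / 88.4 = 3.846 mg/dL
CrCl = (140 − 63) × 87.2 / (72 × 3.846) × 0.85 = 6714.4 / 276.91 × 0.85 ≈ 20.6 mL/min
CrCl ≈ 21 mL/min → bracket 15–29 mL/min.
17% of 750 mg = 127.5 mg → 130 mg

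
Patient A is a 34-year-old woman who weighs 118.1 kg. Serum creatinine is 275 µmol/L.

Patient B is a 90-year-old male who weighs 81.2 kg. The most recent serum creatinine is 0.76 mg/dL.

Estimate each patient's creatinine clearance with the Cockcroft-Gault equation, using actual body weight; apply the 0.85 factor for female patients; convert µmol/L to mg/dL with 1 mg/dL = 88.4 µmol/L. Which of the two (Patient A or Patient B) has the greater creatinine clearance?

Patient A: SCr = 275 / 88.4 = 3.111 mg/dL
Patient A: CrCl = (140 − 34) × 118.1 / (72 × 3.111) × 0.85 = 12518.6 / 223.99 × 0.85 ≈ 47.5 mL/min
Patient B: CrCl = (140 − 90) × 81.2 / (72 × 0.76) = 4060.0 / 54.72 ≈ 74.2 mL/min
47.5 vs 74.2 mL/min → Patient B is higher.

Patient B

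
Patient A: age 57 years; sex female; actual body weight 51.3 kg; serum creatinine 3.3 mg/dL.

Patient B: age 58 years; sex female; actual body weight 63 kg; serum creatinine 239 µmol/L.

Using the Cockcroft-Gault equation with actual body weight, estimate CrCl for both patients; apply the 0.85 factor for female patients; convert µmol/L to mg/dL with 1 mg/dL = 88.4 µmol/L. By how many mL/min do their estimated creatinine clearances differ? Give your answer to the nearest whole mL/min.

Patient A: CrCl = (140 − 57) × 51.3 / (72 × 3.3) × 0.85 = 4257.9 / 237.60 × 0.85 ≈ 15.2 mL/min
Patient B: SCr = 239 / 88.4 = 2.704 mg/dL
Patient B: CrCl = (140 − 58) × 63 / (72 × 2.704) × 0.85 = 5166.0 / 194.69 × 0.85 ≈ 22.6 mL/min
|15.2 − 22.6| = 7.4 mL/min

7 mL/min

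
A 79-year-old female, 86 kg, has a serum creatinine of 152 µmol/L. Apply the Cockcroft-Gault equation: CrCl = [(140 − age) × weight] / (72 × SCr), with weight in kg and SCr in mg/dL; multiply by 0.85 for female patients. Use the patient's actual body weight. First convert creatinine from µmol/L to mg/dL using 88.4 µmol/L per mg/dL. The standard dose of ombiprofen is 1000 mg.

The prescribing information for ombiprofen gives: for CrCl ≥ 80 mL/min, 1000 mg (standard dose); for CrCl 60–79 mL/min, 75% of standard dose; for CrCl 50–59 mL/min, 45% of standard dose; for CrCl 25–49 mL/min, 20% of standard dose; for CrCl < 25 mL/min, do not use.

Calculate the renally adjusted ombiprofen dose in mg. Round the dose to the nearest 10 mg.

SCr = 152 / 88.4 = 1.719 mg/dL
CrCl = (140 − 79) × 86 / (72 × 1.719) × 0.85 = 5246.0 / 123.77 × 0.85 ≈ 36.0 mL/min
CrCl ≈ 36 mL/min → bracket 25–49 mL/min.
20% of 1000 mg = 200 mg

200 mg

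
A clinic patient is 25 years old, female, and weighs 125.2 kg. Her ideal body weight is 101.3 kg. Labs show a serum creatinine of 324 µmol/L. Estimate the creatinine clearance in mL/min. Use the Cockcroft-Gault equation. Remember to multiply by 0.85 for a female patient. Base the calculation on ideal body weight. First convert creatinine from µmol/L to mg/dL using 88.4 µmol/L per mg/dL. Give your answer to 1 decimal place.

SCr = 324 / 88.4 = 3.665 mg/dL
CrCl = (140 − 25) × 101.3 / (72 × 3.665) × 0.85 = 11649.5 / 263.88 × 0.85 ≈ 37.5 mL/min

37.5 mL/min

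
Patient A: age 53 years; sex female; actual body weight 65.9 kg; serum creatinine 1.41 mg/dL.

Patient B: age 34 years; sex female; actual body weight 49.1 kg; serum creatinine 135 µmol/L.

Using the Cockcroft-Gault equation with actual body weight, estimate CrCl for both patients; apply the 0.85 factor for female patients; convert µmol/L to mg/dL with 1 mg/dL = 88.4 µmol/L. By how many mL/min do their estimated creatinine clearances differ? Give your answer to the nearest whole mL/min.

8 mL/min

Patient A: CrCl = (140 − 53) × 65.9 / (72 × 1.41) × 0.85 = 5733.3 / 101.52 × 0.85 ≈ 48.0 mL/min
Patient B: SCr = 135 / 88.4 = 1.527 mg/dL
Patient B: CrCl = (140 − 34) × 49.1 / (72 × 1.527) × 0.85 = 5204.6 / 109.94 × 0.85 ≈ 40.2 mL/min
|48.0 − 40.2| = 7.8 mL/min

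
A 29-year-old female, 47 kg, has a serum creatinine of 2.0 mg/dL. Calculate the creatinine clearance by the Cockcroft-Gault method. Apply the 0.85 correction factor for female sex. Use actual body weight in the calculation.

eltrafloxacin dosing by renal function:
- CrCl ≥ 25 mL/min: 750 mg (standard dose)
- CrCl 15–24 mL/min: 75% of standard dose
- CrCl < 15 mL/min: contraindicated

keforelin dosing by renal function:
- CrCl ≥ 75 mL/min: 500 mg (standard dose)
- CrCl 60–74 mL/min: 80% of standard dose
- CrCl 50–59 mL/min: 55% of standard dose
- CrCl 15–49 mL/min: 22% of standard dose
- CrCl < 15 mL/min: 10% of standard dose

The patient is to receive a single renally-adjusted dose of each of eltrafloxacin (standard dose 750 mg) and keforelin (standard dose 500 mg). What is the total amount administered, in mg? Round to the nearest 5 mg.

860 mg

CrCl = (140 − 29) × 47 / (72 × 2) × 0.85 = 5217.0 / 144.00 × 0.85 ≈ 30.8 mL/min
CrCl ≈ 31 mL/min.
eltrafloxacin: ≥ 25 mL/min → 100% of 750 mg = 750 mg.
keforelin: 15–49 mL/min → 22% of 500 mg = 110 mg.
Total = 750 + 110 = 860 mg.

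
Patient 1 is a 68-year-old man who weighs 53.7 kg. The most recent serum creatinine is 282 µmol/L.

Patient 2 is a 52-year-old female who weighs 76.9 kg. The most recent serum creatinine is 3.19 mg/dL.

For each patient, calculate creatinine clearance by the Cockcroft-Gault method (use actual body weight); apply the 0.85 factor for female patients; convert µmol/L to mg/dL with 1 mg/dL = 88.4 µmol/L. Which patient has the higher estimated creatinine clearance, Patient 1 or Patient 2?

Patient 1: SCr = 282 / 88.4 = 3.19 mg/dL
Patient 1: CrCl = (140 − 68) × 53.7 / (72 × 3.19) = 3866.4 / 229.68 ≈ 16.8 mL/min
Patient 2: CrCl = (140 − 52) × 76.9 / (72 × 3.19) × 0.85 = 6767.2 / 229.68 × 0.85 ≈ 25.0 mL/min
16.8 vs 25.0 mL/min → Patient 2 is higher.

Patient 2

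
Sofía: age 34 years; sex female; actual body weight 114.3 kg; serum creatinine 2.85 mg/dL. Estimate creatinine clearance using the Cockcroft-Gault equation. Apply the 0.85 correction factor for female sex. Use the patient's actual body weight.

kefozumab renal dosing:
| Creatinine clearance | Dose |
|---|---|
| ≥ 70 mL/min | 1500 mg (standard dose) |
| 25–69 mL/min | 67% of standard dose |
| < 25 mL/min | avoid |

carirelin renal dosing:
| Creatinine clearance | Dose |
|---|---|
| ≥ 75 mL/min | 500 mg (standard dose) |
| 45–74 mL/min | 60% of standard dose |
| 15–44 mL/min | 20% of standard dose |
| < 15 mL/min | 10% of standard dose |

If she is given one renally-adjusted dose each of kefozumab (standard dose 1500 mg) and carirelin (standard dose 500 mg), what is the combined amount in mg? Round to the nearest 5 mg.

1305 mg

CrCl = (140 − 34) × 114.3 / (72 × 2.85) × 0.85 = 12115.8 / 205.20 × 0.85 ≈ 50.2 mL/min
CrCl ≈ 50 mL/min.
kefozumab: 25–69 mL/min → 67% of 1500 mg = 1005 mg.
carirelin: 45–74 mL/min → 60% of 500 mg = 300 mg.
Total = 1005 + 300 = 1305 mg.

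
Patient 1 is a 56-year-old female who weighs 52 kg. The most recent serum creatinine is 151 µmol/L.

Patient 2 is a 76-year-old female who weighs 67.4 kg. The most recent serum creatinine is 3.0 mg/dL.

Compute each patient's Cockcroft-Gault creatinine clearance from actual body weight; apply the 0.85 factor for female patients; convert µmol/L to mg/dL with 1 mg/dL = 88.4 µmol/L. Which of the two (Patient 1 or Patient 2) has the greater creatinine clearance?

Patient 1

Patient 1: SCr = 151 / 88.4 = 1.708 mg/dL
Patient 1: CrCl = (140 − 56) × 52 / (72 × 1.708) × 0.85 = 4368.0 / 122.98 × 0.85 ≈ 30.2 mL/min
Patient 2: CrCl = (140 − 76) × 67.4 / (72 × 3) × 0.85 = 4313.6 / 216.00 × 0.85 ≈ 17.0 mL/min
30.2 vs 17.0 mL/min → Patient 1 is higher.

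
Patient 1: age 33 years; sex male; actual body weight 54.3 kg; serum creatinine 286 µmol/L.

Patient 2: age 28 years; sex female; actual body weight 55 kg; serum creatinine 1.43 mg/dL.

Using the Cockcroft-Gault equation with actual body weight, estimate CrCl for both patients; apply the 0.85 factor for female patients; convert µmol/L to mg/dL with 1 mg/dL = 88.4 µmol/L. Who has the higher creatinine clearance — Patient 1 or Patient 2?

Patient 2

Patient 1: SCr = 286 / 88.4 = 3.235 mg/dL
Patient 1: CrCl = (140 − 33) × 54.3 / (72 × 3.235) = 5810.1 / 232.92 ≈ 24.9 mL/min
Patient 2: CrCl = (140 − 28) × 55 / (72 × 1.43) × 0.85 = 6160.0 / 102.96 × 0.85 ≈ 50.9 mL/min
24.9 vs 50.9 mL/min → Patient 2 is higher.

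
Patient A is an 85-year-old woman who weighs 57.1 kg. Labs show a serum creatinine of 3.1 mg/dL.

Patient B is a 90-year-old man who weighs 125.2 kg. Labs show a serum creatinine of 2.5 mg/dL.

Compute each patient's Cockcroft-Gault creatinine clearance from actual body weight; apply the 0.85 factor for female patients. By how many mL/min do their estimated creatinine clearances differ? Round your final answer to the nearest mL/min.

23 mL/min

Patient A: CrCl = (140 − 85) × 57.1 / (72 × 3.1) × 0.85 = 3140.5 / 223.20 × 0.85 ≈ 12.0 mL/min
Patient B: CrCl = (140 − 90) × 125.2 / (72 × 2.5) = 6260.0 / 180.00 ≈ 34.8 mL/min
|12.0 − 34.8| = 22.8 mL/min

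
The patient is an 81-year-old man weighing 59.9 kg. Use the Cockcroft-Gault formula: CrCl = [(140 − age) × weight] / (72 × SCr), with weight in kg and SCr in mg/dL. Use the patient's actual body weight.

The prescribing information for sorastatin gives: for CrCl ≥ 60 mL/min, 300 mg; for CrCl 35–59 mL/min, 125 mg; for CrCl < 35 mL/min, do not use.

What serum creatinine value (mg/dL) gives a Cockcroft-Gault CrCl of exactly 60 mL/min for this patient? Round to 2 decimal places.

Standard dose requires CrCl ≥ 60 mL/min.
Set (140 − 81) × 59.9 / (72 × SCr) = 60
SCr = (140 − 81) × 59.9 / (72 × 60) = 0.818 mg/dL

0.82 mg/dL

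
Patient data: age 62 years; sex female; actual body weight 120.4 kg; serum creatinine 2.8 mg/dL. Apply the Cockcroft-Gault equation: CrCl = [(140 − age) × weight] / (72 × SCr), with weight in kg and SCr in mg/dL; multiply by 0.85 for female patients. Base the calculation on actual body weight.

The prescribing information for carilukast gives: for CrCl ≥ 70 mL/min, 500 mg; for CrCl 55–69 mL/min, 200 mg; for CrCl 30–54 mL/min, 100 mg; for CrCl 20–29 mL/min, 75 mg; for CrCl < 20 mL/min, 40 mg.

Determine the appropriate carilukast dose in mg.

CrCl = (140 − 62) × 120.4 / (72 × 2.8) × 0.85 = 9391.2 / 201.60 × 0.85 ≈ 39.6 mL/min
CrCl ≈ 40 mL/min → bracket 30–54 mL/min.
Dose for this bracket: 100 mg.

100 mg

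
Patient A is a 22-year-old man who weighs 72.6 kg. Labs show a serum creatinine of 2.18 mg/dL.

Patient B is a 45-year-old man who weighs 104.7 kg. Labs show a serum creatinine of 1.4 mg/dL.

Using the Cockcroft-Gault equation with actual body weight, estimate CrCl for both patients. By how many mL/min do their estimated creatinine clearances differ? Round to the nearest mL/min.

44 mL/min

Patient A: CrCl = (140 − 22) × 72.6 / (72 × 2.18) = 8566.8 / 156.96 ≈ 54.6 mL/min
Patient B: CrCl = (140 − 45) × 104.7 / (72 × 1.4) = 9946.5 / 100.80 ≈ 98.7 mL/min
|54.6 − 98.7| = 44.1 mL/min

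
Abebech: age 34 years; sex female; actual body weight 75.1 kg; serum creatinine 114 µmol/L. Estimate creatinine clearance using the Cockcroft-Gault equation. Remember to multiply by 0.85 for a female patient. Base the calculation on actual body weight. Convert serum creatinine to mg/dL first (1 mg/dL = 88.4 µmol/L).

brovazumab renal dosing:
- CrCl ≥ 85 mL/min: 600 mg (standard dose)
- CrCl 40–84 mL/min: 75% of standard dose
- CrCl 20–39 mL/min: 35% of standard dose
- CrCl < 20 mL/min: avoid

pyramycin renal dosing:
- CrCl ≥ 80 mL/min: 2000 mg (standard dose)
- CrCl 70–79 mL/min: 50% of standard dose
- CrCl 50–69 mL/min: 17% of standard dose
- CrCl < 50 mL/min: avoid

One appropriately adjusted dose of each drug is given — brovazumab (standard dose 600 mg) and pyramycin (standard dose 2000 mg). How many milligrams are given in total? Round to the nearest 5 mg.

SCr = 114 / 88.4 = 1.29 mg/dL
CrCl = (140 − 34) × 75.1 / (72 × 1.29) × 0.85 = 7960.6 / 92.88 × 0.85 ≈ 72.9 mL/min
CrCl ≈ 73 mL/min.
brovazumab: 40–84 mL/min → 75% of 600 mg = 450 mg.
pyramycin: 70–79 mL/min → 50% of 2000 mg = 1000 mg.
Total = 450 + 1000 = 1450 mg.

1450 mg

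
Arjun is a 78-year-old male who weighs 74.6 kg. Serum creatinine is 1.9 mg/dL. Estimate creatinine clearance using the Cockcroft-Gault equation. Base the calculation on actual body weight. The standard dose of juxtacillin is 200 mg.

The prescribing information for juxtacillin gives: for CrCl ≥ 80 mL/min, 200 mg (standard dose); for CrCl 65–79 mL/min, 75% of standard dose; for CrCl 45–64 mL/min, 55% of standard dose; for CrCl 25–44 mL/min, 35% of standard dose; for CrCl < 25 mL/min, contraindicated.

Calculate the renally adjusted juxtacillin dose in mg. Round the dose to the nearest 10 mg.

70 mg

CrCl = (140 − 78) × 74.6 / (72 × 1.9) = 4625.2 / 136.80 ≈ 33.8 mL/min
CrCl ≈ 34 mL/min → bracket 25–44 mL/min.
35% of 200 mg = 70 mg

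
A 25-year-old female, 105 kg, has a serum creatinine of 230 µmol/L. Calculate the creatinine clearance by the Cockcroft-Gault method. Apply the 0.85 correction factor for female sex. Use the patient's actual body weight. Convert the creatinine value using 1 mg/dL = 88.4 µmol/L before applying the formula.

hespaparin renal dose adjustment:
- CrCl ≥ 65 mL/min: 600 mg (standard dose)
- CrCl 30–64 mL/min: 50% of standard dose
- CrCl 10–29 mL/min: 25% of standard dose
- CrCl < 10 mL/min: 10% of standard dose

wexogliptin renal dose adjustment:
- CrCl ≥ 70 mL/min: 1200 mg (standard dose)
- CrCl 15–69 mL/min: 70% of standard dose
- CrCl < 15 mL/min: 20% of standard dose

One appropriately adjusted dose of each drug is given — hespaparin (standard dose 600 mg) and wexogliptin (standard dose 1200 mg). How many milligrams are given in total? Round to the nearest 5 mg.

SCr = 230 / 88.4 = 2.602 mg/dL
CrCl = (140 − 25) × 105 / (72 × 2.602) × 0.85 = 12075.0 / 187.34 × 0.85 ≈ 54.8 mL/min
CrCl ≈ 55 mL/min.
hespaparin: 30–64 mL/min → 50% of 600 mg = 300 mg.
wexogliptin: 15–69 mL/min → 70% of 1200 mg = 840 mg.
Total = 300 + 840 = 1140 mg.

1140 mg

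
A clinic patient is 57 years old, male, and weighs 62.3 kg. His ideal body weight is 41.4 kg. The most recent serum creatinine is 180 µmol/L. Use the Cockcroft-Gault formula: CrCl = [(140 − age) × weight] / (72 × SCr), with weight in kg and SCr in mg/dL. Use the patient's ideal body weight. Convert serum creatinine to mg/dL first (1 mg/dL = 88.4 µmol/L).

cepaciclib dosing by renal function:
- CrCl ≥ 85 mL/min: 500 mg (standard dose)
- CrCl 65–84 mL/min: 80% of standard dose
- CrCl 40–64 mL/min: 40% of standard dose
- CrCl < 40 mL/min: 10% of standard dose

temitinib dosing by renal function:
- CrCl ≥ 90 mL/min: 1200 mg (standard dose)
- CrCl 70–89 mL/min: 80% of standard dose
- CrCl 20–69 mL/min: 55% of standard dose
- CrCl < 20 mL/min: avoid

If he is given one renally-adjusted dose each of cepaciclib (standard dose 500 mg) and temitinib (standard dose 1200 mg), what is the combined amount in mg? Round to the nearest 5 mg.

710 mg

SCr = 180 / 88.4 = 2.036 mg/dL
CrCl = (140 − 57) × 41.4 / (72 × 2.036) = 3436.2 / 146.59 ≈ 23.4 mL/min
CrCl ≈ 23 mL/min.
cepaciclib: < 40 mL/min → 10% of 500 mg = 50 mg.
temitinib: 20–69 mL/min → 55% of 1200 mg = 660 mg.
Total = 50 + 660 = 710 mg.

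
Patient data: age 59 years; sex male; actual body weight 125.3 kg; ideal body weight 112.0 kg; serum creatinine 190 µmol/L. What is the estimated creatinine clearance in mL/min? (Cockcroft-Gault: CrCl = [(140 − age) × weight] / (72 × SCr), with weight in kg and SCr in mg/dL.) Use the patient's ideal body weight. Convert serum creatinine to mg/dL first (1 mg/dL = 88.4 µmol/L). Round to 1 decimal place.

58.6 mL/min

SCr = 190 / 88.4 = 2.149 mg/dL
CrCl = (140 − 59) × 112 / (72 × 2.149) = 9072.0 / 154.73 ≈ 58.6 mL/min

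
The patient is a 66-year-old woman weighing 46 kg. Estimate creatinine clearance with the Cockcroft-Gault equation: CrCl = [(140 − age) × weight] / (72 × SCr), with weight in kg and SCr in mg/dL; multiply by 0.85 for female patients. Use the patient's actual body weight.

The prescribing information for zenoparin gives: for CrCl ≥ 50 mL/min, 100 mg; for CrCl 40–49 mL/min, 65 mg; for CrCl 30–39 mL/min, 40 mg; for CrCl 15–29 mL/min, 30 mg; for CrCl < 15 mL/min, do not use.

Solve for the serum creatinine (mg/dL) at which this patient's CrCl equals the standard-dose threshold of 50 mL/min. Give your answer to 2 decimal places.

Standard dose requires CrCl ≥ 50 mL/min.
Set (140 − 66) × 46 × 0.85 / (72 × SCr) = 50
SCr = (140 − 66) × 46 × 0.85 / (72 × 50) = 0.804 mg/dL

0.80 mg/dL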